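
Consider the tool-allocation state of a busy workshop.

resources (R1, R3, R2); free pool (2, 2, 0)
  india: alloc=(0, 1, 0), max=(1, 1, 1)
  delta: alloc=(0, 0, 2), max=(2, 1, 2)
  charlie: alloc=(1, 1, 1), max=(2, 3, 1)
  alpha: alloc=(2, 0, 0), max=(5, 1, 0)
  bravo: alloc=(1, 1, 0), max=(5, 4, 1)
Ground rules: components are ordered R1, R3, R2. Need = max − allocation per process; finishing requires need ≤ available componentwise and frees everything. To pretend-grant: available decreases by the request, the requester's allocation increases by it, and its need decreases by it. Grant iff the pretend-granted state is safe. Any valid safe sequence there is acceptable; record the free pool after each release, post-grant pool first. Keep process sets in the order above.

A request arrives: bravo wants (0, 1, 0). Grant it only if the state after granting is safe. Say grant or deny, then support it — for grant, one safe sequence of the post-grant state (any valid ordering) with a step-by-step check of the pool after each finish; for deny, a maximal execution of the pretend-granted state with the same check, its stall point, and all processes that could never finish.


GRANT: granting preserves safety; a valid post-grant sequence is delta, india, charlie, alpha, bravo.
Key observation: the transfer keeps a workable pool ((2, 1, 0)); delta starts the safe sequence.
Check on the post-grant state, step by step:
  pool = (2, 1, 0)
  run delta (needs (2, 1, 0), free (2, 1, 0)); after release of (0, 0, 2) the pool is (2, 1, 2)
  run india (needs (1, 0, 1), free (2, 1, 2)); after release of (0, 1, 0) the pool is (2, 2, 2)
  run charlie (needs (1, 2, 0), free (2, 2, 2)); after release of (1, 1, 1) the pool is (3, 3, 3)
  run alpha (needs (3, 1, 0), free (3, 3, 3)); after release of (2, 0, 0) the pool is (5, 3, 3)
  run bravo (needs (4, 2, 1), free (5, 3, 3)); after release of (1, 2, 0) the pool is (6, 5, 3)


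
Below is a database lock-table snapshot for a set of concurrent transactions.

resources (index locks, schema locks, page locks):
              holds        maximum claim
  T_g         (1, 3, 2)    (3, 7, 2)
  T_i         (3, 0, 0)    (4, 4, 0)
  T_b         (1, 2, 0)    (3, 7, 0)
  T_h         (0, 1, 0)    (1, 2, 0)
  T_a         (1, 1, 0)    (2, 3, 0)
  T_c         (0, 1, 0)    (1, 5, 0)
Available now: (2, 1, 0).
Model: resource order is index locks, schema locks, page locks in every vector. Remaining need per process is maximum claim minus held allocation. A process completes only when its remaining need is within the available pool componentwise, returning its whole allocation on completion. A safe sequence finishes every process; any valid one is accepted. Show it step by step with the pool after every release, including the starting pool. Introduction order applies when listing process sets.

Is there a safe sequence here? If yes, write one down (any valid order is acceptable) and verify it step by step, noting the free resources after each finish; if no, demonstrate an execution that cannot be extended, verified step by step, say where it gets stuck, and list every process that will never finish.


UNSAFE.
Key observation: even finishing T_h, T_a leaves just (3, 3, 0) free — too little schema locks for any of the remaining processes.
The run T_h, T_a cannot be extended any further. Step-by-step check:
  pool = (2, 1, 0)
  run T_h (needs (1, 1, 0), free (2, 1, 0)); after release of (0, 1, 0) the pool is (2, 2, 0)
  run T_a (needs (1, 2, 0), free (2, 2, 0)); after release of (1, 1, 0) the pool is (3, 3, 0)
  blocked: T_g wants (2, 4, 0), pool (3, 3, 0) — not enough schema locks
  blocked: T_i wants (1, 4, 0), pool (3, 3, 0) — not enough schema locks
  blocked: T_b wants (2, 5, 0), pool (3, 3, 0) — not enough schema locks
  blocked: T_c wants (1, 4, 0), pool (3, 3, 0) — not enough schema locks
Processes that can never finish: T_g, T_i, T_b and T_c.


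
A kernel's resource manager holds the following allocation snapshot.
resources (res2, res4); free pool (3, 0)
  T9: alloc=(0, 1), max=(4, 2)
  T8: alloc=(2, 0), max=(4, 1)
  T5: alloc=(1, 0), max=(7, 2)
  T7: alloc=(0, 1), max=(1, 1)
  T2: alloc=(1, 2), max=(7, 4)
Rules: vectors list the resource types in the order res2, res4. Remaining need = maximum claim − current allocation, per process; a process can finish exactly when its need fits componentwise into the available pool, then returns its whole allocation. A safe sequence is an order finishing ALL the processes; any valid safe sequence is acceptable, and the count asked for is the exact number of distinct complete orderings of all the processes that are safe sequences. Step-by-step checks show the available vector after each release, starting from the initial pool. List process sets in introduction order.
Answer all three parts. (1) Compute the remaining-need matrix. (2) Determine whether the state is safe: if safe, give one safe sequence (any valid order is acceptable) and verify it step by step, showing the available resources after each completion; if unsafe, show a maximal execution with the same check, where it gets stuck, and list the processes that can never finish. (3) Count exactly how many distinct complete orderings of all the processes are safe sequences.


(1) Remaining need (order res2, res4):
  T9: (4, 1)
  T8: (2, 1)
  T5: (6, 2)
  T7: (1, 0)
  T2: (6, 2)
(2) UNSAFE.
Key observation: T7, T8, T9 can finish, but then (5, 2) is all there is, and the blocked group's res2 demands exceed it.
Going as far as possible: T7, T8, T9; after that, nothing fits. Check, step by step:
  pool = (3, 0)
  T7: need (1, 0) fits (3, 0); releases (0, 1), pool now (3, 1)
  T8: need (2, 1) fits (3, 1); releases (2, 0), pool now (5, 1)
  T9: need (4, 1) fits (5, 1); releases (0, 1), pool now (5, 2)
  T5 cannot run: need (6, 2) vs free (5, 2) (insufficient res2)
  T2 cannot run: need (6, 2) vs free (5, 2) (insufficient res2)
Permanently blocked: T5 and T2.
(3) Precisely 0 of the possible complete orderings are safe sequences.


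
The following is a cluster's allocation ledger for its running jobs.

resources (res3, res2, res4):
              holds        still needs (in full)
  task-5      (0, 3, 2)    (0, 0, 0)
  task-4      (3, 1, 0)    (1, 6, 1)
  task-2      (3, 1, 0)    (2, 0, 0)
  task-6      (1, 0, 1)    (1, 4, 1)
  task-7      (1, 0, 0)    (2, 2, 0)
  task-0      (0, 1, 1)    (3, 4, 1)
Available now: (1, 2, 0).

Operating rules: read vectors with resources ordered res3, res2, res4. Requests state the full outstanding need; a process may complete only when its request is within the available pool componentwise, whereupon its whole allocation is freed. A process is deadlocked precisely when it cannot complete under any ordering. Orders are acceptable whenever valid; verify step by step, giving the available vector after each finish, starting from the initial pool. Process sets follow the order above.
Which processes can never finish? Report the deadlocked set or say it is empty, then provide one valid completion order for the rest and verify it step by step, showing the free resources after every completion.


No process is deadlocked.
Key observation: task-5 leads a chain of completions in which each release enables another process.
The rest can finish in the order task-5, task-6, task-2, task-7, task-0, task-4. Step-by-step check:
  pool = (1, 2, 0)
  task-5: need (0, 0, 0) fits (1, 2, 0); releases (0, 3, 2), pool now (1, 5, 2)
  task-6: need (1, 4, 1) fits (1, 5, 2); releases (1, 0, 1), pool now (2, 5, 3)
  task-2: need (2, 0, 0) fits (2, 5, 3); releases (3, 1, 0), pool now (5, 6, 3)
  task-7: need (2, 2, 0) fits (5, 6, 3); releases (1, 0, 0), pool now (6, 6, 3)
  task-0: need (3, 4, 1) fits (6, 6, 3); releases (0, 1, 1), pool now (6, 7, 4)
  task-4: need (1, 6, 1) fits (6, 7, 4); releases (3, 1, 0), pool now (9, 8, 4)


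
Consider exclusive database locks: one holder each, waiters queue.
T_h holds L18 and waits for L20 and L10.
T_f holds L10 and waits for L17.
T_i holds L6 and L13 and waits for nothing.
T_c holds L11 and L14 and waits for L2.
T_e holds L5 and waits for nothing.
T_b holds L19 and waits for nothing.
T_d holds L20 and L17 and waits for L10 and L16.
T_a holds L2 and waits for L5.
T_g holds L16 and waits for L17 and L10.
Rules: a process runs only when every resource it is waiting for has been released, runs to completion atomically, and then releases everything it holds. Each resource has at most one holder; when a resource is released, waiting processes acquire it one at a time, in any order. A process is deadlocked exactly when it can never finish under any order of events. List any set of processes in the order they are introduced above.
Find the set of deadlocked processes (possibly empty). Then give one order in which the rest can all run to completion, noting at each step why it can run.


The deadlocked set is T_h, T_f, T_d and T_g.
Key observation: along T_f -> T_d -> T_f, each member waits on what the next one holds — a deadlock; T_g is caught in further circular waits and T_h waits into the deadlock from upstream.
The rest can finish in the order T_e, T_b, T_i, T_a, T_c.
Check, step by step:
  run T_e (it waits on nothing); releases L5
  run T_b (it waits on nothing); releases L19
  run T_i (it waits on nothing); releases L6 and L13
  T_a waits on L5 — all released -> runs and releases L2
  T_c waits on L2 — all released -> runs and releases L11 and L14


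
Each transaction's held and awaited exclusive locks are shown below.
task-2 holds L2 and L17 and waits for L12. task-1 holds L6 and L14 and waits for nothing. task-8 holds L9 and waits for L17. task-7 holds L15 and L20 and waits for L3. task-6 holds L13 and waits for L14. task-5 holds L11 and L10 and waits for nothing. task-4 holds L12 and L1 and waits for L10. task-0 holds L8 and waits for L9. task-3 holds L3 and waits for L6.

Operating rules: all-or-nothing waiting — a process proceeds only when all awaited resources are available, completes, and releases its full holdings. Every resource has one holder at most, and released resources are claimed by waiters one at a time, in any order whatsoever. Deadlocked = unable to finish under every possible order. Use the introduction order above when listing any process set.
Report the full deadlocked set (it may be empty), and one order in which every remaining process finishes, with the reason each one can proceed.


The deadlocked set is empty.
Key observation: every chain of waits terminates; starting from the processes that wait on nothing, all the rest unlock in turn.
The rest can finish in the order task-5, task-4, task-1, task-2, task-8, task-6, task-3, task-7, task-0.
Step-by-step check:
  task-5: no waits; runs immediately, freeing L11 and L10
  task-4: everything it awaited (L10) is free; runs, freeing L12 and L1
  task-1: no waits; runs immediately, freeing L6 and L14
  task-2: everything it awaited (L12) is free; runs, freeing L2 and L17
  task-8: everything it awaited (L17) is free; runs, freeing L9
  task-6: everything it awaited (L14) is free; runs, freeing L13
  task-3: everything it awaited (L6) is free; runs, freeing L3
  task-7: everything it awaited (L3) is free; runs, freeing L15 and L20
  task-0: everything it awaited (L9) is free; runs, freeing L8


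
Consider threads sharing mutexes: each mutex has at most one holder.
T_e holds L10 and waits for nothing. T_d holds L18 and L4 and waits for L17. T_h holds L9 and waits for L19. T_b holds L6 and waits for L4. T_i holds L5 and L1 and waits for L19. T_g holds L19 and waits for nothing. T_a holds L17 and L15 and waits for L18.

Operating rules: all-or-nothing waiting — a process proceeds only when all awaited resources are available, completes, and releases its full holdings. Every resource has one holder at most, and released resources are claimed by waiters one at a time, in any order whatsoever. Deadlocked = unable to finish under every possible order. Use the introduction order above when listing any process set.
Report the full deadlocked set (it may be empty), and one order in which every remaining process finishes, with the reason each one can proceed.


Deadlocked: T_d, T_b and T_a.
Key observation: the knot is the closed ring of waits T_d -> T_a -> T_d; T_b waits into the deadlock from upstream.
One completion order for the rest: T_g, T_e, T_h, T_i.
Walking it through:
  T_g: no waits; runs immediately, freeing L19
  T_e: no waits; runs immediately, freeing L10
  T_h: everything it awaited (L19) is free; runs, freeing L9
  T_i: everything it awaited (L19) is free; runs, freeing L5 and L1


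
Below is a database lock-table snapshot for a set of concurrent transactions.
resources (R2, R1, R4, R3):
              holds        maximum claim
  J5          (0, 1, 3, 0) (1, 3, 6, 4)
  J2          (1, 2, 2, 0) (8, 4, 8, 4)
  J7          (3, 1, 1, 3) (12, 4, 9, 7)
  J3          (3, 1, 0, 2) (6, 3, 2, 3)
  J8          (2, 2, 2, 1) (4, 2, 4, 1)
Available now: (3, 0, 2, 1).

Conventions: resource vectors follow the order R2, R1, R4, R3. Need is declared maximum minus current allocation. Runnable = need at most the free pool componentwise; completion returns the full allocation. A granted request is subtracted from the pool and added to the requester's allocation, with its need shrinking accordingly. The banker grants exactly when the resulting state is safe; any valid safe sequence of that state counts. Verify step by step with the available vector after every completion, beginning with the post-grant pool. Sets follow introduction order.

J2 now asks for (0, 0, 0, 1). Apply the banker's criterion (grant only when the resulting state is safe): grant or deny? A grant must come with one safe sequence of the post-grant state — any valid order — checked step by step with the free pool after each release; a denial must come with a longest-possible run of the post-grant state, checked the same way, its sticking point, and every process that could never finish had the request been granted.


DENY — the pretend-granted state is unsafe.
Key observation: after J8, J3 the pool peaks at (8, 3, 4, 3), and each blocked process is short somewhere: J5 on R3; J2 on R4; J7 on R2, R4, R3.
Pretend the grant happened; the run J8, J3 goes as far as possible. Verifying each step:
  pool = (3, 0, 2, 0)
  run J8 (needs (2, 0, 2, 0), free (3, 0, 2, 0)); after release of (2, 2, 2, 1) the pool is (5, 2, 4, 1)
  run J3 (needs (3, 2, 2, 1), free (5, 2, 4, 1)); after release of (3, 1, 0, 2) the pool is (8, 3, 4, 3)
  J5 cannot run: need (1, 2, 3, 4) vs free (8, 3, 4, 3) (insufficient R3)
  J2 cannot run: need (7, 2, 6, 3) vs free (8, 3, 4, 3) (insufficient R4)
  J7 cannot run: need (9, 3, 8, 4) vs free (8, 3, 4, 3) (insufficient R2, R4 and R3)
Had the request been granted, J5, J2 and J7 could never finish.


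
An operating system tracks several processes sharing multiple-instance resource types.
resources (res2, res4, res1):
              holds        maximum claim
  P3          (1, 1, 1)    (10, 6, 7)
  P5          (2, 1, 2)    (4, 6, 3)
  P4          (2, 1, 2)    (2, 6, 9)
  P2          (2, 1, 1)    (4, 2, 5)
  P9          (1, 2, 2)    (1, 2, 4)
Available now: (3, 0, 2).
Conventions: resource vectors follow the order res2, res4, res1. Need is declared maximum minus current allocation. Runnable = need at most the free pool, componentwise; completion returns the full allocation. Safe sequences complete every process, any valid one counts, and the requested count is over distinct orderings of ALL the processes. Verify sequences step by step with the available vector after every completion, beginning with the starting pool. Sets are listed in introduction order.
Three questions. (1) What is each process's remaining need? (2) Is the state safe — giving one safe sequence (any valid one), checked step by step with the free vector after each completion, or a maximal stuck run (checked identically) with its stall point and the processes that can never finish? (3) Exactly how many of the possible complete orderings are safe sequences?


(1) Remaining need (order res2, res4, res1):
  P3: (9, 5, 6)
  P5: (2, 5, 1)
  P4: (0, 5, 7)
  P2: (2, 1, 4)
  P9: (0, 0, 2)
(2) The state is UNSAFE.
Key observation: P9, P2 can finish, but then (6, 3, 5) is all there is, and the blocked group's res4 demands exceed it.
Going as far as possible: P9, P2; after that, nothing fits. Check, step by step:
  pool = (3, 0, 2)
  P9: need (0, 0, 2) fits (3, 0, 2); releases (1, 2, 2), pool now (4, 2, 4)
  P2: need (2, 1, 4) fits (4, 2, 4); releases (2, 1, 1), pool now (6, 3, 5)
  P3 cannot run: need (9, 5, 6) vs free (6, 3, 5) (insufficient res2, res4 and res1)
  P5 cannot run: need (2, 5, 1) vs free (6, 3, 5) (insufficient res4)
  P4 cannot run: need (0, 5, 7) vs free (6, 3, 5) (insufficient res4 and res1)
Processes that can never finish: P3, P5 and P4.
(3) Exactly 0 of the possible complete orderings are safe sequences.


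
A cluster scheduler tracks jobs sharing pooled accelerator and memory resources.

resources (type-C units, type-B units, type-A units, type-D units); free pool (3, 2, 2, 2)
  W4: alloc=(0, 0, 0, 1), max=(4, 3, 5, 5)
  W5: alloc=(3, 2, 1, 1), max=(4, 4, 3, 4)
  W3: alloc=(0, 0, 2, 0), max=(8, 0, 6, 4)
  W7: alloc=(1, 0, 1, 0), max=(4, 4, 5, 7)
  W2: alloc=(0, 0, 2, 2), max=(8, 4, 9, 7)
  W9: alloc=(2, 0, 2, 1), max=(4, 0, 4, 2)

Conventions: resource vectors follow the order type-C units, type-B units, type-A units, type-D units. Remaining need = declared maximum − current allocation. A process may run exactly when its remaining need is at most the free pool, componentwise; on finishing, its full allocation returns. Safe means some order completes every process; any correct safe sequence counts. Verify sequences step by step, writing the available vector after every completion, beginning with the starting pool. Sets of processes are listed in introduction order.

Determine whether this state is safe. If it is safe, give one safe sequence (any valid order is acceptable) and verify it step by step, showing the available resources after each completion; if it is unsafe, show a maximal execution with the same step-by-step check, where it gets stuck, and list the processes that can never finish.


The state is SAFE; one workable sequence: W9, W5, W3, W4, W2, W7.
Key observation: reading the order forward, W9 is the first process whose need (2, 0, 2, 1) meets the free pool (3, 2, 2, 2) exactly on a resource it requests.
Walking it through:
  pool = (3, 2, 2, 2)
  run W9 (needs (2, 0, 2, 1), free (3, 2, 2, 2)); after release of (2, 0, 2, 1) the pool is (5, 2, 4, 3)
  run W5 (needs (1, 2, 2, 3), free (5, 2, 4, 3)); after release of (3, 2, 1, 1) the pool is (8, 4, 5, 4)
  run W3 (needs (8, 0, 4, 4), free (8, 4, 5, 4)); after release of (0, 0, 2, 0) the pool is (8, 4, 7, 4)
  run W4 (needs (4, 3, 5, 4), free (8, 4, 7, 4)); after release of (0, 0, 0, 1) the pool is (8, 4, 7, 5)
  run W2 (needs (8, 4, 7, 5), free (8, 4, 7, 5)); after release of (0, 0, 2, 2) the pool is (8, 4, 9, 7)
  run W7 (needs (3, 4, 4, 7), free (8, 4, 9, 7)); after release of (1, 0, 1, 0) the pool is (9, 4, 10, 7)


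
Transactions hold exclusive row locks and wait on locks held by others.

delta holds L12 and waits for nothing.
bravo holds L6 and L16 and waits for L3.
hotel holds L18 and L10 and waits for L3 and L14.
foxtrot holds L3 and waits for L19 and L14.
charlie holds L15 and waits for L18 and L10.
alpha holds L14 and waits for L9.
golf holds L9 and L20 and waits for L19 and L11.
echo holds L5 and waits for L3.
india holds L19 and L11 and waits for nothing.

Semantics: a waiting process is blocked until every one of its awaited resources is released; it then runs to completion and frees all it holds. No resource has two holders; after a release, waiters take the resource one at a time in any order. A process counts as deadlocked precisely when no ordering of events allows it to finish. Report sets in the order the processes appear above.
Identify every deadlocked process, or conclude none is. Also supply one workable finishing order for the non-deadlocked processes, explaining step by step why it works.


No process is deadlocked.
Key observation: no waiting chain loops back on itself — every chain ends at a process that waits on nothing, so everyone eventually runs.
A valid finishing order for the others: india, golf, delta, alpha, foxtrot, hotel, echo, bravo, charlie.
Walking it through:
  run india (it waits on nothing); releases L19 and L11
  golf waits on L19 and L11 — all released -> runs and releases L9 and L20
  run delta (it waits on nothing); releases L12
  alpha waits on L9 — all released -> runs and releases L14
  foxtrot waits on L19 and L14 — all released -> runs and releases L3
  hotel waits on L3 and L14 — all released -> runs and releases L18 and L10
  echo waits on L3 — all released -> runs and releases L5
  bravo waits on L3 — all released -> runs and releases L6 and L16
  charlie waits on L18 and L10 — all released -> runs and releases L15


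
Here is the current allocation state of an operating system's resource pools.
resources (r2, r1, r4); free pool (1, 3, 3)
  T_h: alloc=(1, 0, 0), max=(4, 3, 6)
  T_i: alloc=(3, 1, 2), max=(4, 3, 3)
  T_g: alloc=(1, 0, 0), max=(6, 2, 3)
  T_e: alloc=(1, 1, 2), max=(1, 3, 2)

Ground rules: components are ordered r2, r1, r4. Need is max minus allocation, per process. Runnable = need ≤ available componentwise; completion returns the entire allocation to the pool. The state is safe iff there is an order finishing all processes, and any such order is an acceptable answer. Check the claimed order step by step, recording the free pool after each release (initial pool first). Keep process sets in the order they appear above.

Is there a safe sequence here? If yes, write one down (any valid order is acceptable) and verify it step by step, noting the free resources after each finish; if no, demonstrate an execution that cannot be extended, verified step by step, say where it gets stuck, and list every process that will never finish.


SAFE, for example via the order T_e, T_i, T_g, T_h.
Key observation: at T_g the run first touches a limit — (5, 2, 3) against (5, 5, 7), exact on a resource it actually requests.
Check, step by step:
  pool = (1, 3, 3)
  T_e: need (0, 2, 0) fits (1, 3, 3); releases (1, 1, 2), pool now (2, 4, 5)
  T_i: need (1, 2, 1) fits (2, 4, 5); releases (3, 1, 2), pool now (5, 5, 7)
  T_g: need (5, 2, 3) fits (5, 5, 7); releases (1, 0, 0), pool now (6, 5, 7)
  T_h: need (3, 3, 6) fits (6, 5, 7); releases (1, 0, 0), pool now (7, 5, 7)


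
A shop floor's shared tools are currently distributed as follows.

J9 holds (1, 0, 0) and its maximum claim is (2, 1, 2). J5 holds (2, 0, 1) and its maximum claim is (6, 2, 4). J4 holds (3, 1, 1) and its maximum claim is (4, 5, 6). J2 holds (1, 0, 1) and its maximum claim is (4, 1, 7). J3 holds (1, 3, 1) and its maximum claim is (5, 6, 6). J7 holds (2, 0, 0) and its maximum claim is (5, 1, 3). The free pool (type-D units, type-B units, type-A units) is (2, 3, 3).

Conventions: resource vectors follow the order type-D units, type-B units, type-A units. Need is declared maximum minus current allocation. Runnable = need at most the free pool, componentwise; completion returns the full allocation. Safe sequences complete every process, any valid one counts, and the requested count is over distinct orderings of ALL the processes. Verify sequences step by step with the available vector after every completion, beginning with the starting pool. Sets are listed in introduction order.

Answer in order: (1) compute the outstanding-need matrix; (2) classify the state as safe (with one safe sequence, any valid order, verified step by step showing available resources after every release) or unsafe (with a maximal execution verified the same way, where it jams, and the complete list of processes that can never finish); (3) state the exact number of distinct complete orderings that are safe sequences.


(1) Outstanding need per process (order type-D units, type-B units, type-A units):
  J9: (1, 1, 2)
  J5: (4, 2, 3)
  J4: (1, 4, 5)
  J2: (3, 1, 6)
  J3: (4, 3, 5)
  J7: (3, 1, 3)
(2) UNSAFE — no complete ordering exists.
Key observation: type-A units is the bottleneck — with J9, J7, J5 done the pool holds (7, 3, 4), short of every remaining need.
The run J9, J7, J5 cannot be extended any further. Step-by-step check:
  pool = (2, 3, 3)
  J9 needs (1, 1, 2) <= (2, 3, 3) -> finishes; pool += (1, 0, 0) = (3, 3, 3)
  J7 needs (3, 1, 3) <= (3, 3, 3) -> finishes; pool += (2, 0, 0) = (5, 3, 3)
  J5 needs (4, 2, 3) <= (5, 3, 3) -> finishes; pool += (2, 0, 1) = (7, 3, 4)
  J4 cannot run: need (1, 4, 5) vs free (7, 3, 4) (insufficient type-B units and type-A units)
  J2 cannot run: need (3, 1, 6) vs free (7, 3, 4) (insufficient type-A units)
  J3 cannot run: need (4, 3, 5) vs free (7, 3, 4) (insufficient type-A units)
Processes that can never finish: J4, J2 and J3.
(3) Precisely 0 of the possible complete orderings are safe sequences.


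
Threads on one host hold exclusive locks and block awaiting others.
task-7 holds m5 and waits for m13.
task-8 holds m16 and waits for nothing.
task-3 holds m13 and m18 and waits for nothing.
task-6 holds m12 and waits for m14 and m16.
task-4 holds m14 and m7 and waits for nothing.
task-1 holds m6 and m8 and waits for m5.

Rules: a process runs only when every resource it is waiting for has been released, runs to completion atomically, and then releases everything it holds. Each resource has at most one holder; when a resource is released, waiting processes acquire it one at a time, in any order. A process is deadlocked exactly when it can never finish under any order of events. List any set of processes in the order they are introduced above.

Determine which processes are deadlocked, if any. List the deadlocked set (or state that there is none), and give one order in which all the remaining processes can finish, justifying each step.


No process is deadlocked.
Key observation: there is no circular wait here — follow any chain and it reaches a process that is free to run now.
The rest can finish in the order task-8, task-3, task-4, task-7, task-1, task-6.
Step-by-step check:
  task-8: no waits; runs immediately, freeing m16
  task-3: no waits; runs immediately, freeing m13 and m18
  task-4: no waits; runs immediately, freeing m14 and m7
  task-7: everything it awaited (m13) is free; runs, freeing m5
  task-1: everything it awaited (m5) is free; runs, freeing m6 and m8
  task-6: everything it awaited (m14 and m16) is free; runs, freeing m12


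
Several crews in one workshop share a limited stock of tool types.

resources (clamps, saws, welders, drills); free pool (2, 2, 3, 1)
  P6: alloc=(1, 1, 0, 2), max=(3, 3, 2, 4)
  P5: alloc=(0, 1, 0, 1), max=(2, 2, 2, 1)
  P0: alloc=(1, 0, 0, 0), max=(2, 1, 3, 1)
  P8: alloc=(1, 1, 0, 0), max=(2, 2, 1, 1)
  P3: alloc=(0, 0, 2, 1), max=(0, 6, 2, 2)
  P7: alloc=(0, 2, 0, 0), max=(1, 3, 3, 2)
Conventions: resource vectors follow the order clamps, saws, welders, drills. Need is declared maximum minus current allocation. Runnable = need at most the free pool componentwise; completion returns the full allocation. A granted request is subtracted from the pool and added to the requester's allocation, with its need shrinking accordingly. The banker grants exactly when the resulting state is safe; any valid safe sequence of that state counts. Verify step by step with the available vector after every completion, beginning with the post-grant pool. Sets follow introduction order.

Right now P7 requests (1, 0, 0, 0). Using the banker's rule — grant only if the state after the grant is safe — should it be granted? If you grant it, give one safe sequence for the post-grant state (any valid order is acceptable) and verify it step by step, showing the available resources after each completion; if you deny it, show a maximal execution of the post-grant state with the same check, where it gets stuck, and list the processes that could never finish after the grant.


GRANT — the state after the grant stays safe, e.g. via P8, P5, P7, P0, P6, P3.
Key observation: granting shrinks the pool to (1, 2, 3, 1), yet P8 still fits and the chain goes through.
Check on the post-grant state, step by step:
  pool = (1, 2, 3, 1)
  run P8 (needs (1, 1, 1, 1), free (1, 2, 3, 1)); after release of (1, 1, 0, 0) the pool is (2, 3, 3, 1)
  run P5 (needs (2, 1, 2, 0), free (2, 3, 3, 1)); after release of (0, 1, 0, 1) the pool is (2, 4, 3, 2)
  run P7 (needs (0, 1, 3, 2), free (2, 4, 3, 2)); after release of (1, 2, 0, 0) the pool is (3, 6, 3, 2)
  run P0 (needs (1, 1, 3, 1), free (3, 6, 3, 2)); after release of (1, 0, 0, 0) the pool is (4, 6, 3, 2)
  run P6 (needs (2, 2, 2, 2), free (4, 6, 3, 2)); after release of (1, 1, 0, 2) the pool is (5, 7, 3, 4)
  run P3 (needs (0, 6, 0, 1), free (5, 7, 3, 4)); after release of (0, 0, 2, 1) the pool is (5, 7, 5, 5)


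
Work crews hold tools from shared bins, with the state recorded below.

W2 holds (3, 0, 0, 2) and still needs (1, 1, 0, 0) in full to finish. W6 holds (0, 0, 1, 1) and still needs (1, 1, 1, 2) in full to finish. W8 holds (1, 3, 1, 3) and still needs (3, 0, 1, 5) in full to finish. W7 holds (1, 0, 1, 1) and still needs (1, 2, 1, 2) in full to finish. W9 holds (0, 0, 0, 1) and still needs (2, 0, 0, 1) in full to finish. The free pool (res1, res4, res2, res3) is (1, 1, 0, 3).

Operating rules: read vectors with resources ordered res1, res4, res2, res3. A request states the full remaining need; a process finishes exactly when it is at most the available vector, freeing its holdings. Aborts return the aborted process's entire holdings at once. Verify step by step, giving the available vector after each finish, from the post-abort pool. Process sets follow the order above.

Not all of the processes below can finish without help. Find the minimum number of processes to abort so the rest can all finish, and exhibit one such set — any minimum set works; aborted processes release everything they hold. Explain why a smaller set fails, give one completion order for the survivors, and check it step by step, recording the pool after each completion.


The answer: abort W7.
Key observation: W8 could never have finished before the abort; with (1, 0, 1, 1) returned by W7, it fits at step 3.
Why nothing smaller works: aborting no one leaves the state deadlocked as given.
The survivors complete as W9, W2, W8, W6. Check, step by step (starting from the post-abort pool):
  pool = (2, 1, 1, 4)
  run W9 (needs (2, 0, 0, 1), free (2, 1, 1, 4)); after release of (0, 0, 0, 1) the pool is (2, 1, 1, 5)
  run W2 (needs (1, 1, 0, 0), free (2, 1, 1, 5)); after release of (3, 0, 0, 2) the pool is (5, 1, 1, 7)
  run W8 (needs (3, 0, 1, 5), free (5, 1, 1, 7)); after release of (1, 3, 1, 3) the pool is (6, 4, 2, 10)
  run W6 (needs (1, 1, 1, 2), free (6, 4, 2, 10)); after release of (0, 0, 1, 1) the pool is (6, 4, 3, 11)


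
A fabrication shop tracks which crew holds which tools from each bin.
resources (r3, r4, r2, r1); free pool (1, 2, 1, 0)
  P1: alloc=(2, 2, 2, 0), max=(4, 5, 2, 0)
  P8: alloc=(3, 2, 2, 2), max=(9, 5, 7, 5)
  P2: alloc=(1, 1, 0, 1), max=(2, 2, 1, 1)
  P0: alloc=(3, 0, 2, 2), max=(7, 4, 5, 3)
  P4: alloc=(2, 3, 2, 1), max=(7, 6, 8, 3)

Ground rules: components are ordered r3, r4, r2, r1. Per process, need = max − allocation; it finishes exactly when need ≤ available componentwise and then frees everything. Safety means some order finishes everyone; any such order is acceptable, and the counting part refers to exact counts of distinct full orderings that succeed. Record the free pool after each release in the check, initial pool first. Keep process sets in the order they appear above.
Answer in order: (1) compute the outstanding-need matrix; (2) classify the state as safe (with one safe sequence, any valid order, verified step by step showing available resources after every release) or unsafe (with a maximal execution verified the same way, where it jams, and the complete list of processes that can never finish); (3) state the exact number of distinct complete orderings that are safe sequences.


(1) Remaining need (order r3, r4, r2, r1):
  P1: (2, 3, 0, 0)
  P8: (6, 3, 5, 3)
  P2: (1, 1, 1, 0)
  P0: (4, 4, 3, 1)
  P4: (5, 3, 6, 2)
(2) The state is SAFE; one workable sequence: P2, P1, P0, P8, P4.
Key observation: P2 is the earliest step where a requested resource binds exactly: need (1, 1, 1, 0), pool (1, 2, 1, 0) at its turn.
Step-by-step check:
  pool = (1, 2, 1, 0)
  run P2 (needs (1, 1, 1, 0), free (1, 2, 1, 0)); after release of (1, 1, 0, 1) the pool is (2, 3, 1, 1)
  run P1 (needs (2, 3, 0, 0), free (2, 3, 1, 1)); after release of (2, 2, 2, 0) the pool is (4, 5, 3, 1)
  run P0 (needs (4, 4, 3, 1), free (4, 5, 3, 1)); after release of (3, 0, 2, 2) the pool is (7, 5, 5, 3)
  run P8 (needs (6, 3, 5, 3), free (7, 5, 5, 3)); after release of (3, 2, 2, 2) the pool is (10, 7, 7, 5)
  run P4 (needs (5, 3, 6, 2), free (10, 7, 7, 5)); after release of (2, 3, 2, 1) the pool is (12, 10, 9, 6)
(3) The exact count: 1 of the possible complete orderings is a safe sequence.


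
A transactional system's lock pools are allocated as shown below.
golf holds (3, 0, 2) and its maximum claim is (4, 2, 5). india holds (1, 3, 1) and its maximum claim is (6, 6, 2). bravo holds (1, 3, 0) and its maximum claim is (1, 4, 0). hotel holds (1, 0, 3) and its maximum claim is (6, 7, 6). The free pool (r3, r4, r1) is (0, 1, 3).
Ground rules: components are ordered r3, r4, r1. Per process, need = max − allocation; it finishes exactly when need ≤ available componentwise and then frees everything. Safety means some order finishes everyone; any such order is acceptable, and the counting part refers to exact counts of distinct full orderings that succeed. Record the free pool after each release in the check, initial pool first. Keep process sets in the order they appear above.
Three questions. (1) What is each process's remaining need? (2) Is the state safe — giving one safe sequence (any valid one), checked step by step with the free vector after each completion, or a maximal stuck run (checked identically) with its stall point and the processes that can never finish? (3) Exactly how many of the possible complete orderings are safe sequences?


(1) Outstanding need per process (order r3, r4, r1):
  golf: (1, 2, 3)
  india: (5, 3, 1)
  bravo: (0, 1, 0)
  hotel: (5, 7, 3)
(2) UNSAFE.
Key observation: r3 is the bottleneck — with bravo, golf done the pool holds (4, 4, 5), short of every remaining need.
A maximal execution: bravo, golf — then nothing else fits. Step-by-step check:
  pool = (0, 1, 3)
  run bravo (needs (0, 1, 0), free (0, 1, 3)); after release of (1, 3, 0) the pool is (1, 4, 3)
  run golf (needs (1, 2, 3), free (1, 4, 3)); after release of (3, 0, 2) the pool is (4, 4, 5)
  india cannot run: need (5, 3, 1) vs free (4, 4, 5) (insufficient r3)
  hotel cannot run: need (5, 7, 3) vs free (4, 4, 5) (insufficient r3 and r4)
Processes that can never finish: india and hotel.
(3) Precisely 0 of the possible complete orderings are safe sequences.


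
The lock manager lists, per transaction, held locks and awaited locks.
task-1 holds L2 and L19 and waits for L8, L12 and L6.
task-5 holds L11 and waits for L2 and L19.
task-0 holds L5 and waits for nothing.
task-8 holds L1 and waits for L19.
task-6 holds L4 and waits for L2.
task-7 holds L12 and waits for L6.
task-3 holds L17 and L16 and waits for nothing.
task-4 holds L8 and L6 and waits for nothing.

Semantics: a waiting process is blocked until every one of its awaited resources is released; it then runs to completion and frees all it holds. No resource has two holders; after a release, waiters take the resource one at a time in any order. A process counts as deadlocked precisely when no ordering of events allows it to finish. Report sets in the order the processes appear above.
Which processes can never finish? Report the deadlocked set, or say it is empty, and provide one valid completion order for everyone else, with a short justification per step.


The deadlocked set is empty.
Key observation: every chain of waits terminates; starting from the processes that wait on nothing, all the rest unlock in turn.
One completion order for the rest: task-4, task-7, task-1, task-6, task-8, task-5, task-0, task-3.
Verifying each step:
  run task-4 (it waits on nothing); releases L8 and L6
  run task-7 (all its waits — L6 — are resolved); releases L12
  run task-1 (all its waits — L8, L12 and L6 — are resolved); releases L2 and L19
  run task-6 (all its waits — L2 — are resolved); releases L4
  run task-8 (all its waits — L19 — are resolved); releases L1
  run task-5 (all its waits — L2 and L19 — are resolved); releases L11
  run task-0 (it waits on nothing); releases L5
  run task-3 (it waits on nothing); releases L17 and L16


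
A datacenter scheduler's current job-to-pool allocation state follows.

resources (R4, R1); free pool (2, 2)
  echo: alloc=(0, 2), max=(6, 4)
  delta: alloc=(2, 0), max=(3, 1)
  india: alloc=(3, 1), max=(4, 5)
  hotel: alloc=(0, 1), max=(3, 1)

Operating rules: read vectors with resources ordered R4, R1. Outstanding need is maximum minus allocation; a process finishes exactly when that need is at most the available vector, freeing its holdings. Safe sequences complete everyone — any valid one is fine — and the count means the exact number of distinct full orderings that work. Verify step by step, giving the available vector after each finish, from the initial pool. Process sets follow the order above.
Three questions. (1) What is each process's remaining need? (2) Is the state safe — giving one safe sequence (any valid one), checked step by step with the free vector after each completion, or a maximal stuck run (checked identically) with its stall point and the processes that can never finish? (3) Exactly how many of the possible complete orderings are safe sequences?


(1) Outstanding need per process (order R4, R1):
  echo: (6, 2)
  delta: (1, 1)
  india: (1, 4)
  hotel: (3, 0)
(2) The state is UNSAFE.
Key observation: after delta, hotel the pool peaks at (4, 3), and each blocked process is short somewhere: echo on R4; india on R1.
The run delta, hotel cannot be extended any further. Walking it through:
  pool = (2, 2)
  delta: need (1, 1) fits (2, 2); releases (2, 0), pool now (4, 2)
  hotel: need (3, 0) fits (4, 2); releases (0, 1), pool now (4, 3)
  echo cannot run: need (6, 2) vs free (4, 3) (insufficient R4)
  india cannot run: need (1, 4) vs free (4, 3) (insufficient R1)
Permanently blocked: echo and india.
(3) The exact count: 0 of the possible complete orderings are safe sequences.


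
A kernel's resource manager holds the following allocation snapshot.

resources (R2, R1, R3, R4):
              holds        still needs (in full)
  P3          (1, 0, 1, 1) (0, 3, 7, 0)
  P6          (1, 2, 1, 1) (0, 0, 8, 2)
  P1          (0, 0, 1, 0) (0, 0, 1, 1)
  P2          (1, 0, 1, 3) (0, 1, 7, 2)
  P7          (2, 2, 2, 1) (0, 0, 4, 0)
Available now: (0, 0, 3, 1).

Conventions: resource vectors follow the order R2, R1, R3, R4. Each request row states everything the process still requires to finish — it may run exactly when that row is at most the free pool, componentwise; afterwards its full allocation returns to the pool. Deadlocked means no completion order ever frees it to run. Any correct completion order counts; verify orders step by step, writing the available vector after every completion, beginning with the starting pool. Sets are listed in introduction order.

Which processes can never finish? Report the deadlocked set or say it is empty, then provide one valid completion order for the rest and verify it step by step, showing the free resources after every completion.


Deadlocked set: P3, P6 and P2.
Key observation: even finishing P1, P7 leaves just (2, 2, 6, 2) free — too little R3 for any of the remaining processes.
The rest can finish in the order P1, P7. Walking it through:
  pool = (0, 0, 3, 1)
  P1: need (0, 0, 1, 1) fits (0, 0, 3, 1); releases (0, 0, 1, 0), pool now (0, 0, 4, 1)
  P7: need (0, 0, 4, 0) fits (0, 0, 4, 1); releases (2, 2, 2, 1), pool now (2, 2, 6, 2)
The blocked processes can never fit:
  P3 cannot run: need (0, 3, 7, 0) vs free (2, 2, 6, 2) (insufficient R1 and R3)
  P6 cannot run: need (0, 0, 8, 2) vs free (2, 2, 6, 2) (insufficient R3)
  P2 cannot run: need (0, 1, 7, 2) vs free (2, 2, 6, 2) (insufficient R3)
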